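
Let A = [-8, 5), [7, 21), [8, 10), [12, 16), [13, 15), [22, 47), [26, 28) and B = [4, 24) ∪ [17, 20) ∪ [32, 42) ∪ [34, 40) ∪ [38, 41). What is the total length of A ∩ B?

27

First set merges to [-8, 5), [7, 21), [22, 47).
Second set merges to [4, 24), [32, 42).
A ∩ B = [4, 5), [7, 21), [22, 24), [32, 42).
Total: 1 + 14 + 2 + 10 = 27.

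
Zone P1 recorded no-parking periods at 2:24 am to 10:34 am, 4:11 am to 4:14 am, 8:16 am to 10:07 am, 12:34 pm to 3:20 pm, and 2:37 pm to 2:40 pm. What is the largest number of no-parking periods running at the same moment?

2

At 4:11 am, 2 of the intervals are simultaneously active.
No point has more.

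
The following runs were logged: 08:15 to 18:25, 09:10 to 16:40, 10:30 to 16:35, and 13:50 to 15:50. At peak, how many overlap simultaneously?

4

Walk the sorted start/end points keeping a running depth.
The depth first hits 4 at 13:50.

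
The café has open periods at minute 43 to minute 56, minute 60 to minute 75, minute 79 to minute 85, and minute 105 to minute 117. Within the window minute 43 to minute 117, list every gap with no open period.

minute 56 to minute 60, minute 75 to minute 79, minute 85 to minute 105

Covered (merged): minute 43 to minute 56, minute 60 to minute 75, minute 79 to minute 85, minute 105 to minute 117.
Uncovered inside minute 43 to minute 117: minute 56 to minute 60, minute 75 to minute 79, minute 85 to minute 105.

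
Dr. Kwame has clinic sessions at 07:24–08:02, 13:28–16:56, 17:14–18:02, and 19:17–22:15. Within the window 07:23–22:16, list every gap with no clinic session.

Covered (merged): 07:24–08:02, 13:28–16:56, 17:14–18:02, 19:17–22:15.
Uncovered inside 07:23–22:16: 07:23–07:24, 08:02–13:28, 16:56–17:14, 18:02–19:17, 22:15–22:16.

07:23–07:24, 08:02–13:28, 16:56–17:14, 18:02–19:17, 22:15–22:16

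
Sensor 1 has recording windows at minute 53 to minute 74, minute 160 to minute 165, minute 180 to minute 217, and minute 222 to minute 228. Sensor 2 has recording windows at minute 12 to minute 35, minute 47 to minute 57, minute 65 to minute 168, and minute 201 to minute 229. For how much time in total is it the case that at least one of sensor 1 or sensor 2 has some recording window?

A ∪ B = minute 12 to minute 35, minute 47 to minute 168, minute 180 to minute 229.
Total: 23 minutes + 121 minutes + 49 minutes = 193 minutes.

193 minutes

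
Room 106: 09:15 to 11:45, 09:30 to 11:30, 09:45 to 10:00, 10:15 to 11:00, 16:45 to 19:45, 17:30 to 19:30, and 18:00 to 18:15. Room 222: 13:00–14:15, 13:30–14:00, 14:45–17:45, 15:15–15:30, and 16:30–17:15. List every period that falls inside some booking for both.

First set merges to 09:15–11:45, 16:45–19:45.
Second set merges to 13:00–14:15, 14:45–17:45.
09:15–11:45 falls entirely outside B.
16:45–19:45 overlaps B on 16:45–17:45.

16:45–17:45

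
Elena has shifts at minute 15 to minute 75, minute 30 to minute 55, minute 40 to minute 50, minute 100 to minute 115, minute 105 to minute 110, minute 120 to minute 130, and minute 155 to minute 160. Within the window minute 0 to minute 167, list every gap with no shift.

Covered (merged): minute 15 to minute 75, minute 100 to minute 115, minute 120 to minute 130, minute 155 to minute 160.
Gaps within minute 0 to minute 167: minute 0 to minute 15, minute 75 to minute 100, minute 115 to minute 120, minute 130 to minute 155, minute 160 to minute 167.

minute 0 to minute 15, minute 75 to minute 100, minute 115 to minute 120, minute 130 to minute 155, minute 160 to minute 167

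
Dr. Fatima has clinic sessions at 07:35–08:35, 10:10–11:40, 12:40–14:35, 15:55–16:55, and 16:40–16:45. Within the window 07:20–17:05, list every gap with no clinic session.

07:20-07:35, 08:35-10:10, 11:40-12:40, 14:35-15:55, 16:55-17:05

The merged coverage is 07:35-08:35, 10:10-11:40, 12:40-14:35, 15:55-16:55.
Gaps within 07:20-17:05: 07:20-07:35, 08:35-10:10, 11:40-12:40, 14:35-15:55, 16:55-17:05.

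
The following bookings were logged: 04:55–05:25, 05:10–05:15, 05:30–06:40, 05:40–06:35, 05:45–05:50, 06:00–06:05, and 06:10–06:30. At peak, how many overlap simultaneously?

Walk the sorted start/end points keeping a running depth.
The depth first hits 3 at 05:45.

3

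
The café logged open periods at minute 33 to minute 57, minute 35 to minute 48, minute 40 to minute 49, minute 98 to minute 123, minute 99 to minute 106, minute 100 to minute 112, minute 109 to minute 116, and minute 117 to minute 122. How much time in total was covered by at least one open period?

Merged: minute 33 to minute 57, minute 98 to minute 123.
Lengths: 24 minutes + 25 minutes = 49 minutes.

49 minutes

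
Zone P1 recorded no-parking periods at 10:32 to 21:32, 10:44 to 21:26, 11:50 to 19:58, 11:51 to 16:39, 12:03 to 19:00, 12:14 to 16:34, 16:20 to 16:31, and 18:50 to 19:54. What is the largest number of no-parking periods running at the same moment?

Walk the sorted start/end points keeping a running depth.
The depth first hits 7 at 16:20.

7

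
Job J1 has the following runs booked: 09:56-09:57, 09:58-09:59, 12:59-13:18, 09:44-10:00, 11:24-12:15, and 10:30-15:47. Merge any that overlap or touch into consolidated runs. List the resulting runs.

09:44–10:00, 10:30–15:47

Sort by start: 09:44–10:00, 09:56–09:57, 09:58–09:59, 10:30–15:47, 11:24–12:15, 12:59–13:18.
09:56–09:57 overlaps/touches 09:44–10:00 → extend to 09:44–10:00.
09:58–09:59 overlaps/touches 09:44–10:00 → extend to 09:44–10:00.
10:30–15:47 is disjoint → start new block.
11:24–12:15 overlaps/touches 10:30–15:47 → extend to 10:30–15:47.
12:59–13:18 overlaps/touches 10:30–15:47 → extend to 10:30–15:47.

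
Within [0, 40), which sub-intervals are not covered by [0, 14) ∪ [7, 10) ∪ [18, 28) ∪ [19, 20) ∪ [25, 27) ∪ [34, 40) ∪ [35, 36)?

[14, 18) ∪ [28, 34)

Covered (merged): [0, 14), [18, 28), [34, 40).
Gaps within [0, 40): [14, 18), [28, 34).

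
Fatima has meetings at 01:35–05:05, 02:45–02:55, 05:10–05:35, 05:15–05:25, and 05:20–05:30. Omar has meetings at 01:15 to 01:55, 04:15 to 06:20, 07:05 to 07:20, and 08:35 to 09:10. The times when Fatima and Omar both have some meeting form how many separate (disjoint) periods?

3

Merge the first list: 01:35–05:05, 05:10–05:35.
A ∩ B = 01:35–01:55, 04:15–05:05, 05:10–05:35.
That is 3 disjoint pieces.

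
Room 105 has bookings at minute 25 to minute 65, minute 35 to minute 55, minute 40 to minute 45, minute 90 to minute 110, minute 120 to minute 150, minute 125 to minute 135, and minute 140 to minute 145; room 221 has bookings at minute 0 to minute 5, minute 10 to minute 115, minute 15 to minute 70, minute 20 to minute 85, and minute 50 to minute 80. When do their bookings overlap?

First set merges to minute 25 to minute 65, minute 90 to minute 110, minute 120 to minute 150.
Second set merges to minute 0 to minute 5, minute 10 to minute 115.
minute 25 to minute 65 ∩ B → minute 25 to minute 65.
minute 90 to minute 110 ∩ B → minute 90 to minute 110.
minute 120 to minute 150 meets no B interval.

minute 25 to minute 65, minute 90 to minute 110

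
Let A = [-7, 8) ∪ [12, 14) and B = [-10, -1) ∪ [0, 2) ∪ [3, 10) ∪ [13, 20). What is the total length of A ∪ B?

28

A ∪ B = [-10, 10), [12, 20).
Total: 20 + 8 = 28.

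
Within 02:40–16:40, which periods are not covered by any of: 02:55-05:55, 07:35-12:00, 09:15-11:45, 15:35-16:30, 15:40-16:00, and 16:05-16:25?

After merging, the occupied span is 02:55–05:55, 07:35–12:00, 15:35–16:30.
Complement within 02:40–16:40: 02:40–02:55, 05:55–07:35, 12:00–15:35, 16:30–16:40.

02:40–02:55, 05:55–07:35, 12:00–15:35, 16:30–16:40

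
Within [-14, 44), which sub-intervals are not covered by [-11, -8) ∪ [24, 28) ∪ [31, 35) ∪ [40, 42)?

After merging, the occupied span is [-11, -8), [24, 28), [31, 35), [40, 42).
Gaps within [-14, 44): [-14, -11), [-8, 24), [28, 31), [35, 40), [42, 44).

[-14, -11) ∪ [-8, 24) ∪ [28, 31) ∪ [35, 40) ∪ [42, 44)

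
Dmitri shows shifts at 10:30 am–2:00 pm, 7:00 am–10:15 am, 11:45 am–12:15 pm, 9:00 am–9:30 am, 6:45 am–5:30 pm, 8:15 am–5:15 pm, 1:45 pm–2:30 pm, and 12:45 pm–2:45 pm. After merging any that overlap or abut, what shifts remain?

6:45 am–5:30 pm

Sort by start: 6:45 am–5:30 pm, 7:00 am–10:15 am, 8:15 am–5:15 pm, 9:00 am–9:30 am, 10:30 am–2:00 pm, 11:45 am–12:15 pm, 12:45 pm–2:45 pm, 1:45 pm–2:30 pm.
7:00 am–10:15 am overlaps/touches 6:45 am–5:30 pm → extend to 6:45 am–5:30 pm.
8:15 am–5:15 pm overlaps/touches 6:45 am–5:30 pm → extend to 6:45 am–5:30 pm.
9:00 am–9:30 am overlaps/touches 6:45 am–5:30 pm → extend to 6:45 am–5:30 pm.
10:30 am–2:00 pm overlaps/touches 6:45 am–5:30 pm → extend to 6:45 am–5:30 pm.
11:45 am–12:15 pm overlaps/touches 6:45 am–5:30 pm → extend to 6:45 am–5:30 pm.
12:45 pm–2:45 pm overlaps/touches 6:45 am–5:30 pm → extend to 6:45 am–5:30 pm.
1:45 pm–2:30 pm overlaps/touches 6:45 am–5:30 pm → extend to 6:45 am–5:30 pm.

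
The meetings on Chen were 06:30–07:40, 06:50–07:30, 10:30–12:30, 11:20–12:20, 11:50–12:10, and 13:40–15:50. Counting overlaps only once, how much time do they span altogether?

Merged: 06:30–07:40, 10:30–12:30, 13:40–15:50.
Lengths: 1 h 10 min + 2 h + 2 h 10 min = 5 h 20 min.

5 h 20 min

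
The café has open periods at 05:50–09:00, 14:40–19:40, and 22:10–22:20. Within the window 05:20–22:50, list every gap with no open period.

05:20–05:50, 09:00–14:40, 19:40–22:10, 22:20–22:50

Covered (merged): 05:50–09:00, 14:40–19:40, 22:10–22:20.
Complement within 05:20–22:50: 05:20–05:50, 09:00–14:40, 19:40–22:10, 22:20–22:50.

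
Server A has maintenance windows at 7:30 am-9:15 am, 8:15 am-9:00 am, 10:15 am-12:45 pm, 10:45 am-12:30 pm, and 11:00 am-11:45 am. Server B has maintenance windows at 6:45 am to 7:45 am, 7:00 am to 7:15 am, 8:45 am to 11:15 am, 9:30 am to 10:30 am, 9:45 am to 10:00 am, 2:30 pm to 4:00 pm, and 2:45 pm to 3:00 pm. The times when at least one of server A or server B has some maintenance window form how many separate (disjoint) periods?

A, merged: 7:30 am–9:15 am, 10:15 am–12:45 pm.
B, merged: 6:45 am–7:45 am, 8:45 am–11:15 am, 2:30 pm–4:00 pm.
A ∪ B = 6:45 am–12:45 pm, 2:30 pm–4:00 pm.
That is 2 disjoint pieces.

2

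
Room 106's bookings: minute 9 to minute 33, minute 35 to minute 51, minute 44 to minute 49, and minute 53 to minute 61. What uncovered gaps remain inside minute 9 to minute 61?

After merging, the occupied span is minute 9 to minute 33, minute 35 to minute 51, minute 53 to minute 61.
Complement within minute 9 to minute 61: minute 33 to minute 35, minute 51 to minute 53.

minute 33 to minute 35, minute 51 to minute 53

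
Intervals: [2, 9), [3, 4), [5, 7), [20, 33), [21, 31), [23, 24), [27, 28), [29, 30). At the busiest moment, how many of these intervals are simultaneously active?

At 23, 3 of the intervals are simultaneously active.
No point has more.

3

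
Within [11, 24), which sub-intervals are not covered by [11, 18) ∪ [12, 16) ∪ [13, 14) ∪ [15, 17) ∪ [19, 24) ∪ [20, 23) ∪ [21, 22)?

[18, 19)

After merging, the occupied span is [11, 18), [19, 24).
Uncovered inside [11, 24): [18, 19).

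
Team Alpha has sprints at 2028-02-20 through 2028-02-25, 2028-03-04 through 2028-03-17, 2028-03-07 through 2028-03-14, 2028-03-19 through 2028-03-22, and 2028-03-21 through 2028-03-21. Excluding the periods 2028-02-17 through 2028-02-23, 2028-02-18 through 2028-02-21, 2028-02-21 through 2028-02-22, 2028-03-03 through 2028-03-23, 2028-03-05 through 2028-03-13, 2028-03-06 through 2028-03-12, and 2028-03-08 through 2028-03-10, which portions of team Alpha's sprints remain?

Merge the first list: 2028-02-20 through 2028-02-25, 2028-03-04 through 2028-03-17, 2028-03-19 through 2028-03-22.
Merge the second list: 2028-02-17 through 2028-02-23, 2028-03-03 through 2028-03-23.
2028-02-20 through 2028-02-25 minus B → 2028-02-24 through 2028-02-25.
2028-03-04 through 2028-03-17: fully covered by B → removed.
2028-03-19 through 2028-03-22: fully covered by B → removed.

2028-02-24 through 2028-02-25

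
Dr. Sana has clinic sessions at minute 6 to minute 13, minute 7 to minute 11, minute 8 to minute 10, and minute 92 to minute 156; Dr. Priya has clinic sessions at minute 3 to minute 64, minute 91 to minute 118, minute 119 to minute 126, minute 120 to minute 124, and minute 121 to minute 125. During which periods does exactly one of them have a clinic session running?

minute 3 to minute 6, minute 13 to minute 64, minute 91 to minute 92, minute 118 to minute 119, minute 126 to minute 156

A, merged: minute 6 to minute 13, minute 92 to minute 156.
B, merged: minute 3 to minute 64, minute 91 to minute 118, minute 119 to minute 126.
A but not B: minute 118 to minute 119, minute 126 to minute 156.
B but not A: minute 3 to minute 6, minute 13 to minute 64, minute 91 to minute 92.
Combining gives A △ B.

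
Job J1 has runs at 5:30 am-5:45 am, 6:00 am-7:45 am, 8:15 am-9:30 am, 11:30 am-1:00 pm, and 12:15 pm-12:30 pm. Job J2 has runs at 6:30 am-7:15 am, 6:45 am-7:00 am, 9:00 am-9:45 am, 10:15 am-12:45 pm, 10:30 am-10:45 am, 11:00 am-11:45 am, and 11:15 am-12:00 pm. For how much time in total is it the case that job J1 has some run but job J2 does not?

A, merged: 5:30 am-5:45 am, 6:00 am-7:45 am, 8:15 am-9:30 am, 11:30 am-1:00 pm.
B, merged: 6:30 am-7:15 am, 9:00 am-9:45 am, 10:15 am-12:45 pm.
A \ B = 5:30 am-5:45 am, 6:00 am-6:30 am, 7:15 am-7:45 am, 8:15 am-9:00 am, 12:45 pm-1:00 pm.
Total: 15 min + 30 min + 30 min + 45 min + 15 min = 2 h 15 min.

2 h 15 min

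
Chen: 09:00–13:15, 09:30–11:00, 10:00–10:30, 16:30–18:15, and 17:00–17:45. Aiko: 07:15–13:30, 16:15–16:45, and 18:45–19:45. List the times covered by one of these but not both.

A, merged: 09:00–13:15, 16:30–18:15.
Only in the first: 16:45–18:15.
Only in the second: 07:15–09:00, 13:15–13:30, 16:15–16:30, 18:45–19:45.
Together these are the periods covered by exactly one.

07:15–09:00, 13:15–13:30, 16:15–16:30, 16:45–18:15, 18:45–19:45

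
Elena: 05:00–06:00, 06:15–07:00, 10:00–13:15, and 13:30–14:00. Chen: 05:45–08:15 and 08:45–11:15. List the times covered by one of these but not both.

Only in the first: 05:00–05:45, 11:15–13:15, 13:30–14:00.
Only in the second: 06:00–06:15, 07:00–08:15, 08:45–10:00.
Together these are the periods covered by exactly one.

05:00–05:45, 06:00–06:15, 07:00–08:15, 08:45–10:00, 11:15–13:15, 13:30–14:00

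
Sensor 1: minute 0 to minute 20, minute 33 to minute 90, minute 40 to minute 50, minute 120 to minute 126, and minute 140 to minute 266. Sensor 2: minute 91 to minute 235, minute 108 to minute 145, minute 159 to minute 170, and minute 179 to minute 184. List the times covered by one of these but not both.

minute 0 to minute 20, minute 33 to minute 90, minute 91 to minute 120, minute 126 to minute 140, minute 235 to minute 266

First set merges to minute 0 to minute 20, minute 33 to minute 90, minute 120 to minute 126, minute 140 to minute 266.
Second set merges to minute 91 to minute 235.
A \ B = minute 0 to minute 20, minute 33 to minute 90, minute 235 to minute 266.
B \ A = minute 91 to minute 120, minute 126 to minute 140.
Union of the two gives the symmetric difference.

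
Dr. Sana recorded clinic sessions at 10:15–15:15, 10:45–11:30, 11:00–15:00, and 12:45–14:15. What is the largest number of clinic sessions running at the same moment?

At 11:00, 3 of the intervals are simultaneously active.
No point has more.

3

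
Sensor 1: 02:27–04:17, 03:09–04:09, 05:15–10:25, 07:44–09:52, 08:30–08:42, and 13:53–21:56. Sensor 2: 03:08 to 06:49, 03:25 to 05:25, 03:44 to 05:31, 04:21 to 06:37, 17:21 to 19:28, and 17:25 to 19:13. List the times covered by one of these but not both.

02:27-03:08, 04:17-05:15, 06:49-10:25, 13:53-17:21, 19:28-21:56

First set merges to 02:27-04:17, 05:15-10:25, 13:53-21:56.
Second set merges to 03:08-06:49, 17:21-19:28.
A but not B: 02:27-03:08, 06:49-10:25, 13:53-17:21, 19:28-21:56.
B but not A: 04:17-05:15.
Combining gives A △ B.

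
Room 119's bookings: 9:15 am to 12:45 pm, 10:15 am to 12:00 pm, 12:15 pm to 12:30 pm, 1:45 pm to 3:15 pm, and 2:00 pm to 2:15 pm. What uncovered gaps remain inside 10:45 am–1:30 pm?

12:45 pm–1:30 pm

Covered (merged): 9:15 am–12:45 pm, 1:45 pm–3:15 pm.
Uncovered inside 10:45 am–1:30 pm: 12:45 pm–1:30 pm.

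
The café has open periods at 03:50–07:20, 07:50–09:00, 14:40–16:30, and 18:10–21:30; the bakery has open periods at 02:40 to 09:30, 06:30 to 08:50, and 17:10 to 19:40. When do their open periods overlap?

03:50-07:20, 07:50-09:00, 18:10-19:40

B, merged: 02:40-09:30, 17:10-19:40.
03:50-07:20 meets the second set on 03:50-07:20.
07:50-09:00 meets the second set on 07:50-09:00.
14:40-16:30: no overlap with the second set.
18:10-21:30 meets the second set on 18:10-19:40.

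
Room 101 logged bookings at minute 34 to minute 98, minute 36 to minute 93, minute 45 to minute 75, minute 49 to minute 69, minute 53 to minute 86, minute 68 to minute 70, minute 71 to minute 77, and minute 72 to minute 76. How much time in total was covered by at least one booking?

Merged: minute 34 to minute 98.
Length: 64 minutes.

64 minutes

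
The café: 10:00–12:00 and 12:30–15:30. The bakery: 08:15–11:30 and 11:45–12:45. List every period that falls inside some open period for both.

10:00–12:00 meets the second set on 10:00–11:30, 11:45–12:00.
12:30–15:30 meets the second set on 12:30–12:45.

10:00–11:30, 11:45–12:00, 12:30–12:45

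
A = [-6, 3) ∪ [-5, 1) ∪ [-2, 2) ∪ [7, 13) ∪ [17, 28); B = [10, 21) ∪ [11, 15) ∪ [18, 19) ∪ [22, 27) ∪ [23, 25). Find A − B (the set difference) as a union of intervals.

[-6, 3) ∪ [7, 10) ∪ [21, 22) ∪ [27, 28)

A, merged: [-6, 3), [7, 13), [17, 28).
B, merged: [10, 21), [22, 27).
[-6, 3): no B overlap → unchanged.
[7, 13) minus B → [7, 10).
[17, 28) minus B → [21, 22), [27, 28).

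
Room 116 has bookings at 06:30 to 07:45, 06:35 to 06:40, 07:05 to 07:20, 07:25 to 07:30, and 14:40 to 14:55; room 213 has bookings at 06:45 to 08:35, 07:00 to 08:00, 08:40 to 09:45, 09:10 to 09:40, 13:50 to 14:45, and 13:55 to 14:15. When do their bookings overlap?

06:45–07:45, 14:40–14:45

A, merged: 06:30–07:45, 14:40–14:55.
B, merged: 06:45–08:35, 08:40–09:45, 13:50–14:45.
06:30–07:45 overlaps B on 06:45–07:45.
14:40–14:55 overlaps B on 14:40–14:45.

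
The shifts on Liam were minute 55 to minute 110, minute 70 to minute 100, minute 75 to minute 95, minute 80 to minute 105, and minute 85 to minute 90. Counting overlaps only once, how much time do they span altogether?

55 minutes

Merged: minute 55 to minute 110.
Length: 55 minutes.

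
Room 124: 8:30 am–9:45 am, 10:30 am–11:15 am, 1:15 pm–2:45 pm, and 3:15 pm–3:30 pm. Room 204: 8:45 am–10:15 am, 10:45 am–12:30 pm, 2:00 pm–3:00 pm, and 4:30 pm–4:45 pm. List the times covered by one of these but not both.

8:30 am–8:45 am, 9:45 am–10:15 am, 10:30 am–10:45 am, 11:15 am–12:30 pm, 1:15 pm–2:00 pm, 2:45 pm–3:00 pm, 3:15 pm–3:30 pm, 4:30 pm–4:45 pm

A but not B: 8:30 am–8:45 am, 10:30 am–10:45 am, 1:15 pm–2:00 pm, 3:15 pm–3:30 pm.
B but not A: 9:45 am–10:15 am, 11:15 am–12:30 pm, 2:45 pm–3:00 pm, 4:30 pm–4:45 pm.
Combining gives A △ B.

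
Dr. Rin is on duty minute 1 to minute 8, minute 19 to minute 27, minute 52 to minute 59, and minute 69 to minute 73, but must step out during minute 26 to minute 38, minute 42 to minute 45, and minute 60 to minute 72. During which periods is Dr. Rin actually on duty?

minute 1 to minute 8 is untouched.
minute 19 to minute 27 with B removed leaves minute 19 to minute 26.
minute 52 to minute 59 is untouched.
minute 69 to minute 73 with B removed leaves minute 72 to minute 73.

minute 1 to minute 8, minute 19 to minute 26, minute 52 to minute 59, minute 72 to minute 73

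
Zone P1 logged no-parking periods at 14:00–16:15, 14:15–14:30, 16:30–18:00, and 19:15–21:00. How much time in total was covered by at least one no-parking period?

Merged: 14:00–16:15, 16:30–18:00, 19:15–21:00.
Lengths: 2 h 15 min + 1 h 30 min + 1 h 45 min = 5 h 30 min.

5 h 30 min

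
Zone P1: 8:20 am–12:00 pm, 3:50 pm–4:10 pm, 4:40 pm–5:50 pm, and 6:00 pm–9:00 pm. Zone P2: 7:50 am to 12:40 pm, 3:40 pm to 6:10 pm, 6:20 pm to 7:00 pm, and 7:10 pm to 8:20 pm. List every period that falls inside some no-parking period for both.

8:20 am–12:00 pm meets the second set on 8:20 am–12:00 pm.
3:50 pm–4:10 pm meets the second set on 3:50 pm–4:10 pm.
4:40 pm–5:50 pm meets the second set on 4:40 pm–5:50 pm.
6:00 pm–9:00 pm meets the second set on 6:00 pm–6:10 pm, 6:20 pm–7:00 pm, 7:10 pm–8:20 pm.

8:20 am–12:00 pm, 3:50 pm–4:10 pm, 4:40 pm–5:50 pm, 6:00 pm–6:10 pm, 6:20 pm–7:00 pm, 7:10 pm–8:20 pm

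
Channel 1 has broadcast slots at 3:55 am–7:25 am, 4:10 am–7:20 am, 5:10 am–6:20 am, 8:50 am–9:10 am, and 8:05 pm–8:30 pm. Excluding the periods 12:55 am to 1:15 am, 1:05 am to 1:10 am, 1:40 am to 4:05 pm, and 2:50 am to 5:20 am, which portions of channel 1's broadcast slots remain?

8:05 pm-8:30 pm

Merge the first list: 3:55 am-7:25 am, 8:50 am-9:10 am, 8:05 pm-8:30 pm.
Merge the second list: 12:55 am-1:15 am, 1:40 am-4:05 pm.
3:55 am-7:25 am: fully covered by B → removed.
8:50 am-9:10 am: fully covered by B → removed.
8:05 pm-8:30 pm: no B overlap → unchanged.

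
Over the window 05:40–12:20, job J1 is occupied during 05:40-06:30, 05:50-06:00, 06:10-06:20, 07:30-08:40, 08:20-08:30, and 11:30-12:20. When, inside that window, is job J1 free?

The merged coverage is 05:40–06:30, 07:30–08:40, 11:30–12:20.
Complement within 05:40–12:20: 06:30–07:30, 08:40–11:30.

06:30–07:30, 08:40–11:30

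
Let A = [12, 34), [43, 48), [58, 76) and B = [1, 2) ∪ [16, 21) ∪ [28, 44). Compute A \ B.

[12, 16) ∪ [21, 28) ∪ [44, 48) ∪ [58, 76)

[12, 34) minus B → [12, 16), [21, 28).
[43, 48) minus B → [44, 48).
[58, 76): no B overlap → unchanged.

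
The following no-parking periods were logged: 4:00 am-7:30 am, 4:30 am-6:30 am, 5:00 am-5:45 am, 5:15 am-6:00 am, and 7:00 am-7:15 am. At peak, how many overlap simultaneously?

4

Sweep endpoints in order; track running count of active intervals.
Peak of 4 reached at 5:15 am.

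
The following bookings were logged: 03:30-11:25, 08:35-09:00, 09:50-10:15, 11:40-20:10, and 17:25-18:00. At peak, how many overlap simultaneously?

Walk the sorted start/end points keeping a running depth.
The depth first hits 2 at 08:35.

2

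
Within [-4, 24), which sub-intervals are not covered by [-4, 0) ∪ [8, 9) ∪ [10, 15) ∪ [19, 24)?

[0, 8) ∪ [9, 10) ∪ [15, 19)

After merging, the occupied span is [-4, 0), [8, 9), [10, 15), [19, 24).
Complement within [-4, 24): [0, 8), [9, 10), [15, 19).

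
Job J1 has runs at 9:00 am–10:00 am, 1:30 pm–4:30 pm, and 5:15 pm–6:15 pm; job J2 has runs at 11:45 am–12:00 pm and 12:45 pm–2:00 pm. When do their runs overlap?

9:00 am–10:00 am meets no B interval.
1:30 pm–4:30 pm ∩ B → 1:30 pm–2:00 pm.
5:15 pm–6:15 pm meets no B interval.

1:30 pm–2:00 pm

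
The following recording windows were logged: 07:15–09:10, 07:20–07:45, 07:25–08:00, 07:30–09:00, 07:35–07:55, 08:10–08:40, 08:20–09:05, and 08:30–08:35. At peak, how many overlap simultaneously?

5

At 07:35, 5 of the intervals are simultaneously active.
No point has more.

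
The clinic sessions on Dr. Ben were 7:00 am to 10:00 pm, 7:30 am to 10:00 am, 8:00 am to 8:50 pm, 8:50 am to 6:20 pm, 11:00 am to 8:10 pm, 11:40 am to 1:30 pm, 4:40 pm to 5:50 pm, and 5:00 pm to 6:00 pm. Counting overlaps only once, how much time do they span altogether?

15 h

Merged: 7:00 am–10:00 pm.
Length: 15 h.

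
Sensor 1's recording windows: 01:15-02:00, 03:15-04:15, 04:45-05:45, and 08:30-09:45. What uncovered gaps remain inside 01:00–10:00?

Covered (merged): 01:15-02:00, 03:15-04:15, 04:45-05:45, 08:30-09:45.
Complement within 01:00-10:00: 01:00-01:15, 02:00-03:15, 04:15-04:45, 05:45-08:30, 09:45-10:00.

01:00-01:15, 02:00-03:15, 04:15-04:45, 05:45-08:30, 09:45-10:00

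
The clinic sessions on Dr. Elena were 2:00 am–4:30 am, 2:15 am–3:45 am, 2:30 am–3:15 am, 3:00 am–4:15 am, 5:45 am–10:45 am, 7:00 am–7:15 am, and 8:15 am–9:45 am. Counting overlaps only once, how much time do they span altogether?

7 h 30 min

Merged: 2:00 am–4:30 am, 5:45 am–10:45 am.
Lengths: 2 h 30 min + 5 h = 7 h 30 min.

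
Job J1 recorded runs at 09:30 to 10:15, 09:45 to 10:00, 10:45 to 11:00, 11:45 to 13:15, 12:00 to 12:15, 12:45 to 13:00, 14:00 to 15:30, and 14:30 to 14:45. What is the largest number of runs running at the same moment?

2

At 09:45, 2 of the intervals are simultaneously active.
No point has more.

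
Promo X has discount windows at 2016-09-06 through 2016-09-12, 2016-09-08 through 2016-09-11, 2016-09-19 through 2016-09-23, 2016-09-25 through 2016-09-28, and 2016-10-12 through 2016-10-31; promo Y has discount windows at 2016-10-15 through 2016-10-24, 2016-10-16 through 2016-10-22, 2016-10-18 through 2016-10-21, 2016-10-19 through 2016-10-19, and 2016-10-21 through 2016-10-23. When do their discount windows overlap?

A, merged: 2016-09-06 through 2016-09-12, 2016-09-19 through 2016-09-23, 2016-09-25 through 2016-09-28, 2016-10-12 through 2016-10-31.
B, merged: 2016-10-15 through 2016-10-24.
2016-09-06 through 2016-09-12 falls entirely outside B.
2016-09-19 through 2016-09-23 falls entirely outside B.
2016-09-25 through 2016-09-28 falls entirely outside B.
2016-10-12 through 2016-10-31 overlaps B on 2016-10-15 through 2016-10-24.

2016-10-15 through 2016-10-24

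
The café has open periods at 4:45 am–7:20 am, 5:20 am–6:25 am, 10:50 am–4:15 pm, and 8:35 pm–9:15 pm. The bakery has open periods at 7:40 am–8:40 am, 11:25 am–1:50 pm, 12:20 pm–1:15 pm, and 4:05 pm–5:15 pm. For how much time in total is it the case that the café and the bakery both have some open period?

2 h 35 min

A, merged: 4:45 am–7:20 am, 10:50 am–4:15 pm, 8:35 pm–9:15 pm.
B, merged: 7:40 am–8:40 am, 11:25 am–1:50 pm, 4:05 pm–5:15 pm.
A ∩ B = 11:25 am–1:50 pm, 4:05 pm–4:15 pm.
Total: 2 h 25 min + 10 min = 2 h 35 min.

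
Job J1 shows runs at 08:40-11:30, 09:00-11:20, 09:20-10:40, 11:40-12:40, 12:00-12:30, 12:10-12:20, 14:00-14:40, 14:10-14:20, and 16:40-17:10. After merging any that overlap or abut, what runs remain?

08:40–11:30, 11:40–12:40, 14:00–14:40, 16:40–17:10

09:00–11:20 overlaps/touches 08:40–11:30 → extend to 08:40–11:30.
09:20–10:40 overlaps/touches 08:40–11:30 → extend to 08:40–11:30.
11:40–12:40 is disjoint → start new block.
12:00–12:30 overlaps/touches 11:40–12:40 → extend to 11:40–12:40.
12:10–12:20 overlaps/touches 11:40–12:40 → extend to 11:40–12:40.
14:00–14:40 is disjoint → start new block.
14:10–14:20 overlaps/touches 14:00–14:40 → extend to 14:00–14:40.
16:40–17:10 is disjoint → start new block.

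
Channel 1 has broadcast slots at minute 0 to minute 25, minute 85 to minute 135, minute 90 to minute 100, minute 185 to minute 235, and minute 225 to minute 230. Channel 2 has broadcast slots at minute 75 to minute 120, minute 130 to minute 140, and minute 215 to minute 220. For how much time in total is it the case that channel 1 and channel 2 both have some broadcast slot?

A, merged: minute 0 to minute 25, minute 85 to minute 135, minute 185 to minute 235.
A ∩ B = minute 85 to minute 120, minute 130 to minute 135, minute 215 to minute 220.
Total: 35 minutes + 5 minutes + 5 minutes = 45 minutes.

45 minutes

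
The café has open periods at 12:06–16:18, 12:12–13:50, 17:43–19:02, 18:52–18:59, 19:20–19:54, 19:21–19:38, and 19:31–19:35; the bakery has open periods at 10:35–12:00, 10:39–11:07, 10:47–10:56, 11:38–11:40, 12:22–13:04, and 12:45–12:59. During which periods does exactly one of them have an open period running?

10:35–12:00, 12:06–12:22, 13:04–16:18, 17:43–19:02, 19:20–19:54

First set merges to 12:06–16:18, 17:43–19:02, 19:20–19:54.
Second set merges to 10:35–12:00, 12:22–13:04.
Only in the first: 12:06–12:22, 13:04–16:18, 17:43–19:02, 19:20–19:54.
Only in the second: 10:35–12:00.
Together these are the periods covered by exactly one.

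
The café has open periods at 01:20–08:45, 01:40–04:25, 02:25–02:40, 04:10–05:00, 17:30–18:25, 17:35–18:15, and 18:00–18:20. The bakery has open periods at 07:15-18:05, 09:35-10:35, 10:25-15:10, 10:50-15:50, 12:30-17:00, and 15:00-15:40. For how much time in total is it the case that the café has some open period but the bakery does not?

First set merges to 01:20–08:45, 17:30–18:25.
Second set merges to 07:15–18:05.
A \ B = 01:20–07:15, 18:05–18:25.
Total: 5 h 55 min + 20 min = 6 h 15 min.

6 h 15 min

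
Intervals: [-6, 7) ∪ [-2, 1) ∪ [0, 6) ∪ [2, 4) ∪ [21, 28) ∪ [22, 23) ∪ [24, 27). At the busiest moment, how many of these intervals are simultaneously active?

3

Walk the sorted start/end points keeping a running depth.
The depth first hits 3 at 0.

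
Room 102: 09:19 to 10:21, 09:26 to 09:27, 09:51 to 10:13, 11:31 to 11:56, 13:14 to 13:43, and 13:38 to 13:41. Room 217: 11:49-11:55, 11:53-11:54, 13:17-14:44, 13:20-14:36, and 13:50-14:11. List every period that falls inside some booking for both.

11:49–11:55, 13:17–13:43

Merge the first list: 09:19–10:21, 11:31–11:56, 13:14–13:43.
Merge the second list: 11:49–11:55, 13:17–14:44.
09:19–10:21 falls entirely outside B.
11:31–11:56 overlaps B on 11:49–11:55.
13:14–13:43 overlaps B on 13:17–13:43.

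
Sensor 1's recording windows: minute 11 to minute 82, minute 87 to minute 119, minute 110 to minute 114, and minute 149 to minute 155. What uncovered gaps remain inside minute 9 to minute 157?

minute 9 to minute 11, minute 82 to minute 87, minute 119 to minute 149, minute 155 to minute 157

The merged coverage is minute 11 to minute 82, minute 87 to minute 119, minute 149 to minute 155.
Gaps within minute 9 to minute 157: minute 9 to minute 11, minute 82 to minute 87, minute 119 to minute 149, minute 155 to minute 157.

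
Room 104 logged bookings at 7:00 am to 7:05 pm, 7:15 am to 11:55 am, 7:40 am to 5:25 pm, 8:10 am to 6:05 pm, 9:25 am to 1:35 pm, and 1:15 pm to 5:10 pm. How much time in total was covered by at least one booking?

Merged: 7:00 am-7:05 pm.
Length: 12 h 5 min.

12 h 5 min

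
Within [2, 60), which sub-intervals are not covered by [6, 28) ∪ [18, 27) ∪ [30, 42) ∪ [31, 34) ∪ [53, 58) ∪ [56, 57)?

Covered (merged): [6, 28), [30, 42), [53, 58).
Gaps within [2, 60): [2, 6), [28, 30), [42, 53), [58, 60).

[2, 6) ∪ [28, 30) ∪ [42, 53) ∪ [58, 60)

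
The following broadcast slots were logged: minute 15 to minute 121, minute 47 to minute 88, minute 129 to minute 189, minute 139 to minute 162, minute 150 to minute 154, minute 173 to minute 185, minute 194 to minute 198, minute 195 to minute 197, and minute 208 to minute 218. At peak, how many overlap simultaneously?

At minute 150, 3 of the intervals are simultaneously active.
No point has more.

3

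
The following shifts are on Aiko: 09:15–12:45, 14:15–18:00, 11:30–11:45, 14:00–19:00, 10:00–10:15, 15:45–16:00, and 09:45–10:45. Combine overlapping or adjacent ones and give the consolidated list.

09:15–12:45, 14:00–19:00

Sort by start: 09:15–12:45, 09:45–10:45, 10:00–10:15, 11:30–11:45, 14:00–19:00, 14:15–18:00, 15:45–16:00.
09:45–10:45 overlaps/touches 09:15–12:45 → extend to 09:15–12:45.
10:00–10:15 overlaps/touches 09:15–12:45 → extend to 09:15–12:45.
11:30–11:45 overlaps/touches 09:15–12:45 → extend to 09:15–12:45.
14:00–19:00 is disjoint → start new block.
14:15–18:00 overlaps/touches 14:00–19:00 → extend to 14:00–19:00.
15:45–16:00 overlaps/touches 14:00–19:00 → extend to 14:00–19:00.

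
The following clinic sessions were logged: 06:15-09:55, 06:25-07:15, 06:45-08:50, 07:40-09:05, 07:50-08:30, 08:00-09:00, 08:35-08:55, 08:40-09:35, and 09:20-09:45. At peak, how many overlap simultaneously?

Sweep endpoints in order; track running count of active intervals.
Peak of 6 reached at 08:40.

6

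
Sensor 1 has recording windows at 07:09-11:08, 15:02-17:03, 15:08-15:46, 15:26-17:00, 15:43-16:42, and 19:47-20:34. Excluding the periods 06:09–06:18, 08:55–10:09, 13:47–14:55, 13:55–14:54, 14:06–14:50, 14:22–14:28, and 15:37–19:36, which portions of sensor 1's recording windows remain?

07:09-08:55, 10:09-11:08, 15:02-15:37, 19:47-20:34

First set merges to 07:09-11:08, 15:02-17:03, 19:47-20:34.
Second set merges to 06:09-06:18, 08:55-10:09, 13:47-14:55, 15:37-19:36.
07:09-11:08 \ B = 07:09-08:55, 10:09-11:08.
15:02-17:03 \ B = 15:02-15:37.
19:47-20:34: nothing removed.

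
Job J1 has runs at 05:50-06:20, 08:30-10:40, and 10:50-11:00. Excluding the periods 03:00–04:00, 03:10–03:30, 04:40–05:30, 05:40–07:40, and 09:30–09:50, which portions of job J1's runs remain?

B, merged: 03:00-04:00, 04:40-05:30, 05:40-07:40, 09:30-09:50.
05:50-06:20: entirely removed.
08:30-10:40 \ B = 08:30-09:30, 09:50-10:40.
10:50-11:00: nothing removed.

08:30-09:30, 09:50-10:40, 10:50-11:00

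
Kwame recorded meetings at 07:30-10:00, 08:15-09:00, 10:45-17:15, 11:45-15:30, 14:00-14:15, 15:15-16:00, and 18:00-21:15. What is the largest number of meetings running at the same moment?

Walk the sorted start/end points keeping a running depth.
The depth first hits 3 at 14:00.

3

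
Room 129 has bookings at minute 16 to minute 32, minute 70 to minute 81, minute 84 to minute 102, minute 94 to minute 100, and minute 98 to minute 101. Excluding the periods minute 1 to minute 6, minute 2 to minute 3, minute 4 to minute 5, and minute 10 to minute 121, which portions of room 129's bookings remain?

First set merges to minute 16 to minute 32, minute 70 to minute 81, minute 84 to minute 102.
Second set merges to minute 1 to minute 6, minute 10 to minute 121.
minute 16 to minute 32 lies entirely inside B → drops out.
minute 70 to minute 81 lies entirely inside B → drops out.
minute 84 to minute 102 lies entirely inside B → drops out.

none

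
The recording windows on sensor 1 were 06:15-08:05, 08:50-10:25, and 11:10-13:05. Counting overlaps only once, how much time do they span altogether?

Merged: 06:15–08:05, 08:50–10:25, 11:10–13:05.
Lengths: 1 h 50 min + 1 h 35 min + 1 h 55 min = 5 h 20 min.

5 h 20 min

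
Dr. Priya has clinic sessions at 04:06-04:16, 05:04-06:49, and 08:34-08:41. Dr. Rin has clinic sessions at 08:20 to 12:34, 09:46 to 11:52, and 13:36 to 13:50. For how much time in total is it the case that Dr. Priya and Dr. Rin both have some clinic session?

7 min

B, merged: 08:20-12:34, 13:36-13:50.
A ∩ B = 08:34-08:41.
Total: 7 min.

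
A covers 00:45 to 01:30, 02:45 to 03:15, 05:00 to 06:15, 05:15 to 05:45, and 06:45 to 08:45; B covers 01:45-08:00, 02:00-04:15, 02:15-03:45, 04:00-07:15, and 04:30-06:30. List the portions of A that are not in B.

First set merges to 00:45–01:30, 02:45–03:15, 05:00–06:15, 06:45–08:45.
Second set merges to 01:45–08:00.
00:45–01:30: nothing removed.
02:45–03:15: entirely removed.
05:00–06:15: entirely removed.
06:45–08:45 \ B = 08:00–08:45.

00:45–01:30, 08:00–08:45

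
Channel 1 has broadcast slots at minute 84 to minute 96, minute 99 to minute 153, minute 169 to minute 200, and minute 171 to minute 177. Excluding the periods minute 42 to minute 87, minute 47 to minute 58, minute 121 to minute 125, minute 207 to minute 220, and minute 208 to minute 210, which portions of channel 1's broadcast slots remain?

First set merges to minute 84 to minute 96, minute 99 to minute 153, minute 169 to minute 200.
Second set merges to minute 42 to minute 87, minute 121 to minute 125, minute 207 to minute 220.
minute 84 to minute 96 minus B → minute 87 to minute 96.
minute 99 to minute 153 minus B → minute 99 to minute 121, minute 125 to minute 153.
minute 169 to minute 200: no B overlap → unchanged.

minute 87 to minute 96, minute 99 to minute 121, minute 125 to minute 153, minute 169 to minute 200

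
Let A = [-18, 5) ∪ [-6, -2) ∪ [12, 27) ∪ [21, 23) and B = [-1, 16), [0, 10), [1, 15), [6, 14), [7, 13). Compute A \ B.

[-18, -1) ∪ [16, 27)

First set merges to [-18, 5), [12, 27).
Second set merges to [-1, 16).
[-18, 5) minus B → [-18, -1).
[12, 27) minus B → [16, 27).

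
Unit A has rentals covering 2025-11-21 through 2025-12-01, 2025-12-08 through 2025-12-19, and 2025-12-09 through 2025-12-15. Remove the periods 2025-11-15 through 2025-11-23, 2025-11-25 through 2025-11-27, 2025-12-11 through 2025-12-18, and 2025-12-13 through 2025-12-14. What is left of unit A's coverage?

2025-11-24 through 2025-11-24, 2025-11-28 through 2025-12-01, 2025-12-08 through 2025-12-10, 2025-12-19 through 2025-12-19

First set merges to 2025-11-21 through 2025-12-01, 2025-12-08 through 2025-12-19.
Second set merges to 2025-11-15 through 2025-11-23, 2025-11-25 through 2025-11-27, 2025-12-11 through 2025-12-18.
2025-11-21 through 2025-12-01 with B removed leaves 2025-11-24 through 2025-11-24, 2025-11-28 through 2025-12-01.
2025-12-08 through 2025-12-19 with B removed leaves 2025-12-08 through 2025-12-10, 2025-12-19 through 2025-12-19.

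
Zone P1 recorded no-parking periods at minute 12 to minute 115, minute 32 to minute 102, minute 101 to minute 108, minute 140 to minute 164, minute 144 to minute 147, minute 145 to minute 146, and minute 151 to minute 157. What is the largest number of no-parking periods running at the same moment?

Walk the sorted start/end points keeping a running depth.
The depth first hits 3 at minute 101.

3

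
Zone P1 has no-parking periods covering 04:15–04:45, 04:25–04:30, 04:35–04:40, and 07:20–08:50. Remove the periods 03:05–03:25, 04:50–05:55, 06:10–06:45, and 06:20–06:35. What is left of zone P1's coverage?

First set merges to 04:15–04:45, 07:20–08:50.
Second set merges to 03:05–03:25, 04:50–05:55, 06:10–06:45.
04:15–04:45 is untouched.
07:20–08:50 is untouched.

04:15–04:45, 07:20–08:50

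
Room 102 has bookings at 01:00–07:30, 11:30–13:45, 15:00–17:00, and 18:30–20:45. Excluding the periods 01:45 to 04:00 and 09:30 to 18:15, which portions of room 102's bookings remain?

01:00–07:30 with B removed leaves 01:00–01:45, 04:00–07:30.
11:30–13:45 lies entirely inside B → drops out.
15:00–17:00 lies entirely inside B → drops out.
18:30–20:45 is untouched.

01:00–01:45, 04:00–07:30, 18:30–20:45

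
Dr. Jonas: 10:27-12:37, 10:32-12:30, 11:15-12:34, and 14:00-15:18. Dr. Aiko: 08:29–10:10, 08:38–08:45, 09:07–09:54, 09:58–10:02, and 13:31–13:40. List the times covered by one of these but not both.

A, merged: 10:27-12:37, 14:00-15:18.
B, merged: 08:29-10:10, 13:31-13:40.
A \ B = 10:27-12:37, 14:00-15:18.
B \ A = 08:29-10:10, 13:31-13:40.
Union of the two gives the symmetric difference.

08:29-10:10, 10:27-12:37, 13:31-13:40, 14:00-15:18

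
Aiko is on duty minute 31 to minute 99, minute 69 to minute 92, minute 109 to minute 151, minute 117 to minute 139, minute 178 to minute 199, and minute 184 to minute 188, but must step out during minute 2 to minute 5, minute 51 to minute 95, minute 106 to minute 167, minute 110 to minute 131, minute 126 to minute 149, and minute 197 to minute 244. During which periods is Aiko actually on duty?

Merge the first list: minute 31 to minute 99, minute 109 to minute 151, minute 178 to minute 199.
Merge the second list: minute 2 to minute 5, minute 51 to minute 95, minute 106 to minute 167, minute 197 to minute 244.
minute 31 to minute 99 minus B → minute 31 to minute 51, minute 95 to minute 99.
minute 109 to minute 151: fully covered by B → removed.
minute 178 to minute 199 minus B → minute 178 to minute 197.

minute 31 to minute 51, minute 95 to minute 99, minute 178 to minute 197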